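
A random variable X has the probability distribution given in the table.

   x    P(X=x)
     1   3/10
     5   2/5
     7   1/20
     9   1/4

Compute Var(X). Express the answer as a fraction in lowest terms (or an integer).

E[X] = (3/10)·1 + (2/5)·5 + (1/20)·7 + (1/4)·9 = 49/10
E[X²] = (3/10)·1 + (2/5)·25 + (1/20)·49 + (1/4)·81 = 33
Var(X) = 33 − (49/10)² = 899/100

899/100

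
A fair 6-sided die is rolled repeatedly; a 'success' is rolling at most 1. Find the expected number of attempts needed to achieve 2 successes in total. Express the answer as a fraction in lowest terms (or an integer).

12

By linearity (sum of 2 independent geometric waits), E[trials] = 2/p = 2/(1/6) = 12.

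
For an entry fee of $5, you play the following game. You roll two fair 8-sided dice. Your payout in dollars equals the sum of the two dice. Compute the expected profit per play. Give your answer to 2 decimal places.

Distribution of the sum of the two dice: 2 w.p. 1/64, 3 w.p. 1/32, 4 w.p. 3/64, 5 w.p. 1/16, 6 w.p. 5/64, 7 w.p. 3/32, …
E[payout] = (1/64)·2 + (1/32)·3 + (3/64)·4 + (1/16)·5 + (5/64)·6 + (3/32)·7 + (7/64)·8 + (1/8)·9 + (7/64)·10 + (3/32)·11 + (5/64)·12 + (1/16)·13 + (3/64)·14 + (1/32)·15 + (1/64)·16 = 9
Expected profit = 9 − 5 = 4 ≈ $4.00

$4.00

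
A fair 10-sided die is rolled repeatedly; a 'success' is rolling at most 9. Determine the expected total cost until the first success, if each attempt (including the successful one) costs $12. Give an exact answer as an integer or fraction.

40/3 dollars

E[#attempts] = 1/p = 10/9; E[cost] = 12·10/9 = 40/3.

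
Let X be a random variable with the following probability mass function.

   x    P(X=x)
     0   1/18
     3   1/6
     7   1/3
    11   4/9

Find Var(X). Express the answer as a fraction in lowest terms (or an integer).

E[X] = (1/18)·0 + (1/6)·3 + (1/3)·7 + (4/9)·11 = 139/18
E[X²] = (1/18)·0 + (1/6)·9 + (1/3)·49 + (4/9)·121 = 1289/18
Var(X) = 1289/18 − (139/18)² = 3881/324

3881/324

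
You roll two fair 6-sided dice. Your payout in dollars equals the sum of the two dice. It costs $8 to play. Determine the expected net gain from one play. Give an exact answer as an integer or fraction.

Distribution of the sum of the two dice: 2 w.p. 1/36, 3 w.p. 1/18, 4 w.p. 1/12, 5 w.p. 1/9, 6 w.p. 5/36, 7 w.p. 1/6, …
E[payout] = (1/36)·2 + (1/18)·3 + (1/12)·4 + (1/9)·5 + (5/36)·6 + (1/6)·7 + (5/36)·8 + (1/9)·9 + (1/12)·10 + (1/18)·11 + (1/36)·12 = 7
Expected profit = 7 − 8 = -1

-$1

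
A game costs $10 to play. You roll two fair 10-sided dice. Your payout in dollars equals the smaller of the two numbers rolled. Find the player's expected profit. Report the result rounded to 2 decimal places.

-$6.15

Distribution of the smaller of the two numbers rolled: 1 w.p. 19/100, 2 w.p. 17/100, 3 w.p. 3/20, 4 w.p. 13/100, 5 w.p. 11/100, 6 w.p. 9/100, …
E[payout] = (19/100)·1 + (17/100)·2 + (3/20)·3 + (13/100)·4 + (11/100)·5 + (9/100)·6 + (7/100)·7 + (1/20)·8 + (3/100)·9 + (1/100)·10 = 77/20
Expected profit = 77/20 − 10 = -123/20 ≈ -$6.15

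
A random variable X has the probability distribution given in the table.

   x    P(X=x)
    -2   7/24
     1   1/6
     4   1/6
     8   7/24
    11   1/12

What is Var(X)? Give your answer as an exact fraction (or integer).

E[X] = (7/24)·(-2) + (1/6)·1 + (1/6)·4 + (7/24)·8 + (1/12)·11 = 7/2
E[X²] = (7/24)·4 + (1/6)·1 + (1/6)·16 + (7/24)·64 + (1/12)·121 = 131/4
Var(X) = 131/4 − (7/2)² = 41/2

41/2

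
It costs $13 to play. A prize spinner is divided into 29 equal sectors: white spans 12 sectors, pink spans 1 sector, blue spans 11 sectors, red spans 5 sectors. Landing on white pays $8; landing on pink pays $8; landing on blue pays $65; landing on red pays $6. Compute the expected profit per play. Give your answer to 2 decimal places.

E[payout] = (12/29)·8 + (1/29)·8 + (11/29)·65 + (5/29)·6 = 849/29
Expected profit = 849/29 − 13 = 472/29 ≈ $16.28

$16.28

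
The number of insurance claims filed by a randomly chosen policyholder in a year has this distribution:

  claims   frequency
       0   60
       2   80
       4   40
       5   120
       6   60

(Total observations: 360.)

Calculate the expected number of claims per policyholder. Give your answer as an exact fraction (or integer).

32/9

Total = 360, so P(claims=0) = 60/360, etc.
E[X] = (1/6)·0 + (2/9)·2 + (1/9)·4 + (1/3)·5 + (1/6)·6
     = 32/9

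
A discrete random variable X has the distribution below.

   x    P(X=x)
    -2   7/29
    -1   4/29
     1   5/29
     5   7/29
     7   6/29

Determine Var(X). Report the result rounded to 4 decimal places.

12.5779

E[X] = (7/29)·(-2) + (4/29)·(-1) + (5/29)·1 + (7/29)·5 + (6/29)·7 = 64/29
E[X²] = (7/29)·4 + (4/29)·1 + (5/29)·1 + (7/29)·25 + (6/29)·49 = 506/29
Var(X) = 506/29 − (64/29)² = 10578/841 ≈ 12.5779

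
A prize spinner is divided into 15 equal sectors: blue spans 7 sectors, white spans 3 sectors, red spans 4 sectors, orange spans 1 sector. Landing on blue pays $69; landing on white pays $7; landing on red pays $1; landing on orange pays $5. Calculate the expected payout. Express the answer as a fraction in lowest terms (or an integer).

171/5 dollars

E[payout] = (7/15)·69 + (3/15)·7 + (4/15)·1 + (1/15)·5 = 171/5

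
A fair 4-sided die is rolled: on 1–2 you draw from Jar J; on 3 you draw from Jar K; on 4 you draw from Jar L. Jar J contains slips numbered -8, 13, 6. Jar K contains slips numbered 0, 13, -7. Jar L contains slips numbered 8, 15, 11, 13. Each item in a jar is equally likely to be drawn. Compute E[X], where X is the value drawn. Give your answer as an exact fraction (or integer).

253/48

E[X | Jar J] = (-8 + 13 + 6)/3 = 11/3
E[X | Jar K] = (0 + 13 − 7)/3 = 2
E[X | Jar L] = (8 + 15 + 11 + 13)/4 = 47/4
E[X] = (1/2)·11/3 + (1/4)·2 + (1/4)·47/4 = 253/48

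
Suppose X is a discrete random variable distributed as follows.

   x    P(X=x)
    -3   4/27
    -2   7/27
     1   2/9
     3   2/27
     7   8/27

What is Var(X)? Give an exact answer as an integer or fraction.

1244/81

E[X] = (4/27)·(-3) + (7/27)·(-2) + (2/9)·1 + (2/27)·3 + (8/27)·7 = 14/9
E[X²] = (4/27)·9 + (7/27)·4 + (2/9)·1 + (2/27)·9 + (8/27)·49 = 160/9
Var(X) = 160/9 − (14/9)² = 1244/81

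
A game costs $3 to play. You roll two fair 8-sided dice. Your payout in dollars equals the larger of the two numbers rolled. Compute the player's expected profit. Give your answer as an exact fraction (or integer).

45/16 dollars

Distribution of the larger of the two numbers rolled: 1 w.p. 1/64, 2 w.p. 3/64, 3 w.p. 5/64, 4 w.p. 7/64, 5 w.p. 9/64, 6 w.p. 11/64, …
E[payout] = (1/64)·1 + (3/64)·2 + (5/64)·3 + (7/64)·4 + (9/64)·5 + (11/64)·6 + (13/64)·7 + (15/64)·8 = 93/16
Expected profit = 93/16 − 3 = 45/16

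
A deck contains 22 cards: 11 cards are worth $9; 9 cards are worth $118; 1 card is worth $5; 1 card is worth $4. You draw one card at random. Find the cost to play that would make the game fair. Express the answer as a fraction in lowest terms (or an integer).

E[payout] = (11/22)·9 + (9/22)·118 + (1/22)·5 + (1/22)·4 = 585/11
Fair fee = E[payout] = 585/11

585/11 dollars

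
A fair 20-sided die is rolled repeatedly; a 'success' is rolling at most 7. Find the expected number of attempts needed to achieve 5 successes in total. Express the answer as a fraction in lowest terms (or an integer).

By linearity (sum of 5 independent geometric waits), E[trials] = 5/p = 5/(7/20) = 100/7.

100/7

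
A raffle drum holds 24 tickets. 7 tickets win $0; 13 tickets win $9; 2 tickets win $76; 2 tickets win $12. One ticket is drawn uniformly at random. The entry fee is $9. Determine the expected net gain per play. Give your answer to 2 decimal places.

$3.21

E[payout] = (7/24)·0 + (13/24)·9 + (2/24)·76 + (2/24)·12 = 293/24
Expected profit = 293/24 − 9 = 77/24 ≈ $3.21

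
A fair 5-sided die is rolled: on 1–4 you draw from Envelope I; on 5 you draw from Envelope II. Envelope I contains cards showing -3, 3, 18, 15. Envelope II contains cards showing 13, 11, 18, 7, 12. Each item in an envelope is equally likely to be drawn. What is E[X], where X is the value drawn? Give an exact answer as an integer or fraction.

E[X | Envelope I] = (-3 + 3 + 18 + 15)/4 = 33/4
E[X | Envelope II] = (13 + 11 + 18 + 7 + 12)/5 = 61/5
E[X] = (4/5)·33/4 + (1/5)·61/5 = 226/25

226/25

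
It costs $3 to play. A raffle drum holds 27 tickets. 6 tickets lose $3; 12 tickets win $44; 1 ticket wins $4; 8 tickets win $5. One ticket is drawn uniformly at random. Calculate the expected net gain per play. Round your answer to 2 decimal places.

$17.52

E[payout] = (6/27)·(-3) + (12/27)·44 + (1/27)·4 + (8/27)·5 = 554/27
Expected profit = 554/27 − 3 = 473/27 ≈ $17.52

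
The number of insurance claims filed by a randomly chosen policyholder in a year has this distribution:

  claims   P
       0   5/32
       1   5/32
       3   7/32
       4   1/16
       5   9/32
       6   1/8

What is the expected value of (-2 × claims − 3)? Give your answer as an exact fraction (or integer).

-151/16

E[-2x-3] = (5/32)·(-3) + (5/32)·(-5) + (7/32)·(-9) + (1/16)·(-11) + (9/32)·(-13) + (1/8)·(-15)
     = -151/16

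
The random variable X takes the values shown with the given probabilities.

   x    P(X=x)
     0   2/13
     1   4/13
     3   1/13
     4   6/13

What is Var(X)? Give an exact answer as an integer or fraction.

E[X] = (2/13)·0 + (4/13)·1 + (1/13)·3 + (6/13)·4 = 31/13
E[X²] = (2/13)·0 + (4/13)·1 + (1/13)·9 + (6/13)·16 = 109/13
Var(X) = 109/13 − (31/13)² = 456/169

456/169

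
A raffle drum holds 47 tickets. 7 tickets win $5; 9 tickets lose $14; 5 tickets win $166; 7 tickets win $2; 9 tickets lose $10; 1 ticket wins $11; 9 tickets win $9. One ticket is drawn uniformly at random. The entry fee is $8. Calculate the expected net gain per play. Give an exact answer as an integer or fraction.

E[payout] = (7/47)·5 + (9/47)·(-14) + (5/47)·166 + (7/47)·2 + (9/47)·(-10) + (1/47)·11 + (9/47)·9 = 755/47
Expected profit = 755/47 − 8 = 379/47

379/47 dollars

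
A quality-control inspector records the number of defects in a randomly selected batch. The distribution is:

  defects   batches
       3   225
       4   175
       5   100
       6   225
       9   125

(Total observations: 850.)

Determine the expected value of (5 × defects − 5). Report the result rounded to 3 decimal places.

20.588

Total = 850, so P(defects=3) = 225/850, etc.
E[5x-5] = (9/34)·10 + (7/34)·15 + (2/17)·20 + (9/34)·25 + (5/34)·40
     = 350/17 ≈ 20.588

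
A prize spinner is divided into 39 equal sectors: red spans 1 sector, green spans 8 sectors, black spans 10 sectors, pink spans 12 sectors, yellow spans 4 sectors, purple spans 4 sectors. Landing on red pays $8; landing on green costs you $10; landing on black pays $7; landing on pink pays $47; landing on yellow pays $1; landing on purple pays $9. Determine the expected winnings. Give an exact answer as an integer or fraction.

602/39 dollars

E[payout] = (1/39)·8 + (8/39)·(-10) + (10/39)·7 + (12/39)·47 + (4/39)·1 + (4/39)·9 = 602/39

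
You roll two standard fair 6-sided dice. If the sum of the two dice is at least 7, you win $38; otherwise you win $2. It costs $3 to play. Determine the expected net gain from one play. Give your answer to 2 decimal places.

E[payout] = (5/12)·2 + (7/12)·38 = 23
Expected profit = 23 − 3 = 20 ≈ $20.00

$20.00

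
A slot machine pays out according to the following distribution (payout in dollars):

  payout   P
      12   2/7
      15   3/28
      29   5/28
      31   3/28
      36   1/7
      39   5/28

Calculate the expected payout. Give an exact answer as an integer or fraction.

E[X] = (2/7)·12 + (3/28)·15 + (5/28)·29 + (3/28)·31 + (1/7)·36 + (5/28)·39
     = 359/14

359/14 dollars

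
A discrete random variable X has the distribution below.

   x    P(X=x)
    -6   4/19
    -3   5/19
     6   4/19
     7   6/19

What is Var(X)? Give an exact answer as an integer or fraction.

11184/361

E[X] = (4/19)·(-6) + (5/19)·(-3) + (4/19)·6 + (6/19)·7 = 27/19
E[X²] = (4/19)·36 + (5/19)·9 + (4/19)·36 + (6/19)·49 = 33
Var(X) = 33 − (27/19)² = 11184/361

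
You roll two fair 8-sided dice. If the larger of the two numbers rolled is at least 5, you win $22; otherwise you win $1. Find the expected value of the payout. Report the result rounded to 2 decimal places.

$16.75

E[payout] = (1/4)·1 + (3/4)·22 = 67/4
≈ $16.75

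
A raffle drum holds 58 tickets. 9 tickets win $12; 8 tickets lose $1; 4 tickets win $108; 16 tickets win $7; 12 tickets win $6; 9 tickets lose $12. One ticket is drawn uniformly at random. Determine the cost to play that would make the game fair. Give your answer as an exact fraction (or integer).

304/29 dollars

E[payout] = (9/58)·12 + (8/58)·(-1) + (4/58)·108 + (16/58)·7 + (12/58)·6 + (9/58)·(-12) = 304/29
Fair fee = E[payout] = 304/29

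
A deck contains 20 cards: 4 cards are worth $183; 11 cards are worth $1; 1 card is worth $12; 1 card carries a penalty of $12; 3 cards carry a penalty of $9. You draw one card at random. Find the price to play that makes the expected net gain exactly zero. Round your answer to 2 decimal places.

E[payout] = (4/20)·183 + (11/20)·1 + (1/20)·12 + (1/20)·(-12) + (3/20)·(-9) = 179/5
Fair fee = E[payout] = 179/5 ≈ $35.80

$35.80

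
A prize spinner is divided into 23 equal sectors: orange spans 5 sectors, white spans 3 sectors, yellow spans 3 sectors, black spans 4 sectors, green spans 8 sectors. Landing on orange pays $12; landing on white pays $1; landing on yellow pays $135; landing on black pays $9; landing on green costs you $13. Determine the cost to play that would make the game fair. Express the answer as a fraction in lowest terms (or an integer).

E[payout] = (5/23)·12 + (3/23)·1 + (3/23)·135 + (4/23)·9 + (8/23)·(-13) = 400/23
Fair fee = E[payout] = 400/23

400/23 dollars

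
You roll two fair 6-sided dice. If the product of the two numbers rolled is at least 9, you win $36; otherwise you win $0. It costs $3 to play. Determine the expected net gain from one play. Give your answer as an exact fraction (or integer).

E[payout] = (4/9)·0 + (5/9)·36 = 20
Expected profit = 20 − 3 = 17

$17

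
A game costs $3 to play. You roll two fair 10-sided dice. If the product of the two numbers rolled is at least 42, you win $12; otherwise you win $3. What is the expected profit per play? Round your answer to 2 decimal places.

$2.52

E[payout] = (18/25)·3 + (7/25)·12 = 138/25
Expected profit = 138/25 − 3 = 63/25 ≈ $2.52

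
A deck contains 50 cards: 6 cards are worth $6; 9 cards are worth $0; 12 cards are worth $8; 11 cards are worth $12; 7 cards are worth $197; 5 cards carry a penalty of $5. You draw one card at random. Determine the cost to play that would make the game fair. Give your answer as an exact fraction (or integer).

E[payout] = (6/50)·6 + (9/50)·0 + (12/50)·8 + (11/50)·12 + (7/50)·197 + (5/50)·(-5) = 809/25
Fair fee = E[payout] = 809/25

809/25 dollars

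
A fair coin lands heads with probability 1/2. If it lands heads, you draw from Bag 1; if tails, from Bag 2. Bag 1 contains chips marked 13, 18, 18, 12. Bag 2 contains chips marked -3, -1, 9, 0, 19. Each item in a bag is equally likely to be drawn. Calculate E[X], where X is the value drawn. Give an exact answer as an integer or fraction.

401/40

E[X | Bag 1] = (13 + 18 + 18 + 12)/4 = 61/4
E[X | Bag 2] = (-3 − 1 + 9 + 0 + 19)/5 = 24/5
E[X] = (1/2)·61/4 + (1/2)·24/5 = 401/40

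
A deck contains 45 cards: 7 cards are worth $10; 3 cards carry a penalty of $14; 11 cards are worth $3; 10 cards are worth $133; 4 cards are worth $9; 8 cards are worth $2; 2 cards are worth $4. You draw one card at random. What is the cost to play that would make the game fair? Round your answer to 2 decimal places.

$32.24

E[payout] = (7/45)·10 + (3/45)·(-14) + (11/45)·3 + (10/45)·133 + (4/45)·9 + (8/45)·2 + (2/45)·4 = 1451/45
Fair fee = E[payout] = 1451/45 ≈ $32.24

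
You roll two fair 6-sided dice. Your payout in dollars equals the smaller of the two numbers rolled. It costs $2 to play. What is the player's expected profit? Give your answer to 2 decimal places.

Distribution of the smaller of the two numbers rolled: 1 w.p. 11/36, 2 w.p. 1/4, 3 w.p. 7/36, 4 w.p. 5/36, 5 w.p. 1/12, 6 w.p. 1/36
E[payout] = (11/36)·1 + (1/4)·2 + (7/36)·3 + (5/36)·4 + (1/12)·5 + (1/36)·6 = 91/36
Expected profit = 91/36 − 2 = 19/36 ≈ $0.53

$0.53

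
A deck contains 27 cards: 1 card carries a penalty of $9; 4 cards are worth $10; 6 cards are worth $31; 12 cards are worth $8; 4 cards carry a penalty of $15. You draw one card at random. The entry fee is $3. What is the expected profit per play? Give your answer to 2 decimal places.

E[payout] = (1/27)·(-9) + (4/27)·10 + (6/27)·31 + (12/27)·8 + (4/27)·(-15) = 253/27
Expected profit = 253/27 − 3 = 172/27 ≈ $6.37

$6.37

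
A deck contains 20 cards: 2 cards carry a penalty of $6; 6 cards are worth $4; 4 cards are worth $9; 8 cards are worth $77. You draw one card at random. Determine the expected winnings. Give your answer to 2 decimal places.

$33.20

E[payout] = (2/20)·(-6) + (6/20)·4 + (4/20)·9 + (8/20)·77 = 166/5
≈ $33.20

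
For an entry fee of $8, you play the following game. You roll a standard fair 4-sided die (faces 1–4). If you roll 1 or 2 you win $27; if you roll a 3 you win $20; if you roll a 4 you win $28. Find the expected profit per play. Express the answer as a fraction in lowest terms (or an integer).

35/2 dollars

E[payout] = (1/4)·20 + (1/2)·27 + (1/4)·28 = 51/2
Expected profit = 51/2 − 8 = 35/2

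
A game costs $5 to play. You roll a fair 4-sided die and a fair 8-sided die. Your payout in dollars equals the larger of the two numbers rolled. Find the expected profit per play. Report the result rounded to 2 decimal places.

Distribution of the larger of the two numbers rolled: 1 w.p. 1/32, 2 w.p. 3/32, 3 w.p. 5/32, 4 w.p. 7/32, 5 w.p. 1/8, 6 w.p. 1/8, …
E[payout] = (1/32)·1 + (3/32)·2 + (5/32)·3 + (7/32)·4 + (1/8)·5 + (1/8)·6 + (1/8)·7 + (1/8)·8 = 77/16
Expected profit = 77/16 − 5 = -3/16 ≈ -$0.19

-$0.19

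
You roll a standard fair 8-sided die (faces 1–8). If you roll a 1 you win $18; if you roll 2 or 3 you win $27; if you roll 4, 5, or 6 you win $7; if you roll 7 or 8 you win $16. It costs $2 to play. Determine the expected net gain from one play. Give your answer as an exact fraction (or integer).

E[payout] = (3/8)·7 + (1/4)·16 + (1/8)·18 + (1/4)·27 = 125/8
Expected profit = 125/8 − 2 = 109/8

109/8 dollars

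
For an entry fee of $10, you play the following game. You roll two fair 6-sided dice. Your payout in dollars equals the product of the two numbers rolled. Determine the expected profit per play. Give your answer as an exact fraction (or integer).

9/4 dollars

Distribution of the product of the two numbers rolled: 1 w.p. 1/36, 2 w.p. 1/18, 3 w.p. 1/18, 4 w.p. 1/12, 5 w.p. 1/18, 6 w.p. 1/9, …
E[payout] = (1/36)·1 + (1/18)·2 + (1/18)·3 + (1/12)·4 + (1/18)·5 + (1/9)·6 + (1/18)·8 + (1/36)·9 + (1/18)·10 + (1/9)·12 + (1/18)·15 + (1/36)·16 + (1/18)·18 + (1/18)·20 + (1/18)·24 + (1/36)·25 + (1/18)·30 + (1/36)·36 = 49/4
Expected profit = 49/4 − 10 = 9/4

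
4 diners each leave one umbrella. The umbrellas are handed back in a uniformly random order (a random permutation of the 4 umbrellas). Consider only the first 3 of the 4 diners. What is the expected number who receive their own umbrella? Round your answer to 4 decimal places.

0.7500

Let Xᵢ = 1 if person i gets their own umbrella. For each i, P(Xᵢ=1) = 1/4.
By linearity of expectation, E[X₁+…+X_3] = 3·(1/4) = 3/4.
≈ 0.7500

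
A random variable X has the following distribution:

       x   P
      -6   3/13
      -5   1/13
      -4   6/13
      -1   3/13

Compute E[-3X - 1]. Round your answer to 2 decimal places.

E[-3x-1] = (3/13)·17 + (1/13)·14 + (6/13)·11 + (3/13)·2
     = 137/13 ≈ 10.54

10.54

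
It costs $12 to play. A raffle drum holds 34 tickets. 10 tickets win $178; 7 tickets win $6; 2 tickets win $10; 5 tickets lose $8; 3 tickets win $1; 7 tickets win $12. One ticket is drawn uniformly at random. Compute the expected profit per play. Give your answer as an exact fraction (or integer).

1481/34 dollars

E[payout] = (10/34)·178 + (7/34)·6 + (2/34)·10 + (5/34)·(-8) + (3/34)·1 + (7/34)·12 = 1889/34
Expected profit = 1889/34 − 12 = 1481/34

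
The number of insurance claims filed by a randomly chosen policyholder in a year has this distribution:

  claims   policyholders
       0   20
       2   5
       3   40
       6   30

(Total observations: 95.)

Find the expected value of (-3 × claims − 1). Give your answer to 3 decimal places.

-10.789

Total = 95, so P(claims=0) = 20/95, etc.
E[-3x-1] = (4/19)·(-1) + (1/19)·(-7) + (8/19)·(-10) + (6/19)·(-19)
     = -205/19 ≈ -10.789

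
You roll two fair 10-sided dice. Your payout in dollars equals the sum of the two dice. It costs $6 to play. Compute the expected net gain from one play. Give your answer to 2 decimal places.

$5.00

Distribution of the sum of the two dice: 2 w.p. 1/100, 3 w.p. 1/50, 4 w.p. 3/100, 5 w.p. 1/25, 6 w.p. 1/20, 7 w.p. 3/50, …
E[payout] = (1/100)·2 + (1/50)·3 + (3/100)·4 + (1/25)·5 + (1/20)·6 + (3/50)·7 + (7/100)·8 + (2/25)·9 + (9/100)·10 + (1/10)·11 + (9/100)·12 + (2/25)·13 + (7/100)·14 + (3/50)·15 + (1/20)·16 + (1/25)·17 + (3/100)·18 + (1/50)·19 + (1/100)·20 = 11
Expected profit = 11 − 6 = 5 ≈ $5.00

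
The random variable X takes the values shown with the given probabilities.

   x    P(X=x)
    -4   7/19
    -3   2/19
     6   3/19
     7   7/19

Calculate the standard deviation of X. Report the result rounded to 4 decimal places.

E[X] = 33/19, E[X²] = 581/19
Var(X) = E[X²] − (E[X])² = 581/19 − 1089/361 = 9950/361
SD(X) = √(9950/361) ≈ 5.2500

5.2500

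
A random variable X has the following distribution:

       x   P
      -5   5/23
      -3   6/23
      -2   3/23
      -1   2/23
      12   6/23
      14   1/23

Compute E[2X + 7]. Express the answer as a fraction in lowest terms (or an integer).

231/23

E[2x+7] = (5/23)·(-3) + (6/23)·1 + (3/23)·3 + (2/23)·5 + (6/23)·31 + (1/23)·35
     = 231/23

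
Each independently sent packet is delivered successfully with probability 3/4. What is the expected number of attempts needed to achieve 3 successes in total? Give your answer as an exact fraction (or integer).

4

By linearity (sum of 3 independent geometric waits), E[trials] = 3/p = 3/(3/4) = 4.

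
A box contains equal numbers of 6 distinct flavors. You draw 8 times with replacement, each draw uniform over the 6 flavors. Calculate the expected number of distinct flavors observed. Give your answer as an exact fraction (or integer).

1288991/279936

Let Xⱼ=1 if type j appears at least once. P(Xⱼ=1) = 1 − ((6−1)/6)^8 = 1288991/1679616.
E[#distinct] = 6·1288991/1679616 = 1288991/279936.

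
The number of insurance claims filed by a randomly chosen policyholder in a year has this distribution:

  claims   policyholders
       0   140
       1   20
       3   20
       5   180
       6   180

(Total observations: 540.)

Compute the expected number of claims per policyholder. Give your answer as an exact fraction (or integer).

Total = 540, so P(claims=0) = 140/540, etc.
E[X] = (7/27)·0 + (1/27)·1 + (1/27)·3 + (1/3)·5 + (1/3)·6
     = 103/27

103/27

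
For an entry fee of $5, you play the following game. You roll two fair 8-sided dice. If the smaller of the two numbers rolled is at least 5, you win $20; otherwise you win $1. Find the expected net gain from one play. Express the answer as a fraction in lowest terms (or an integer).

E[payout] = (3/4)·1 + (1/4)·20 = 23/4
Expected profit = 23/4 − 5 = 3/4

3/4 dollars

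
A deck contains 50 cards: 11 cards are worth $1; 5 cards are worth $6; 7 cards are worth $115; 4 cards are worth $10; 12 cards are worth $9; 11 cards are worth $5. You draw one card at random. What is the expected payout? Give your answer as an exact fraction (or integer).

E[payout] = (11/50)·1 + (5/50)·6 + (7/50)·115 + (4/50)·10 + (12/50)·9 + (11/50)·5 = 1049/50

1049/50 dollars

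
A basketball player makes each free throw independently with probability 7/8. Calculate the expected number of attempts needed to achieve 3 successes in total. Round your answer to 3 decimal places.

By linearity (sum of 3 independent geometric waits), E[trials] = 3/p = 3/(7/8) = 24/7.
≈ 3.429

3.429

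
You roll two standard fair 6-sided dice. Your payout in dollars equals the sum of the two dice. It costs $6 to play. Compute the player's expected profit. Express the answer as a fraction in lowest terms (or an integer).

$1

Distribution of the sum of the two dice: 2 w.p. 1/36, 3 w.p. 1/18, 4 w.p. 1/12, 5 w.p. 1/9, 6 w.p. 5/36, 7 w.p. 1/6, …
E[payout] = (1/36)·2 + (1/18)·3 + (1/12)·4 + (1/9)·5 + (5/36)·6 + (1/6)·7 + (5/36)·8 + (1/9)·9 + (1/12)·10 + (1/18)·11 + (1/36)·12 = 7
Expected profit = 7 − 6 = 1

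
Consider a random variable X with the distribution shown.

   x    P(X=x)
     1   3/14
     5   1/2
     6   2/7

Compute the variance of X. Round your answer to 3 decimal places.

3.388

E[X] = (3/14)·1 + (1/2)·5 + (2/7)·6 = 31/7
E[X²] = (3/14)·1 + (1/2)·25 + (2/7)·36 = 23
Var(X) = 23 − (31/7)² = 166/49 ≈ 3.388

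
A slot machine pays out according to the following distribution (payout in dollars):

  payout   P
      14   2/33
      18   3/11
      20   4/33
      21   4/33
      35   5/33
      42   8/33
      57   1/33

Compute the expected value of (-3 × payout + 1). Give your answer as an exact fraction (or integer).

-911/11

E[-3x+1] = (2/33)·(-41) + (3/11)·(-53) + (4/33)·(-59) + (4/33)·(-62) + (5/33)·(-104) + (8/33)·(-125) + (1/33)·(-170)
     = -911/11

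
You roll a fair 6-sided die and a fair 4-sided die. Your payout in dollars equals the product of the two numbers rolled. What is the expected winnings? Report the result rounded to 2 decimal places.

$8.75

Distribution of the product of the two numbers rolled: 1 w.p. 1/24, 2 w.p. 1/12, 3 w.p. 1/12, 4 w.p. 1/8, 5 w.p. 1/24, 6 w.p. 1/8, …
E[payout] = (1/24)·1 + (1/12)·2 + (1/12)·3 + (1/8)·4 + (1/24)·5 + (1/8)·6 + (1/12)·8 + (1/24)·9 + (1/24)·10 + (1/8)·12 + (1/24)·15 + (1/24)·16 + (1/24)·18 + (1/24)·20 + (1/24)·24 = 35/4
≈ $8.75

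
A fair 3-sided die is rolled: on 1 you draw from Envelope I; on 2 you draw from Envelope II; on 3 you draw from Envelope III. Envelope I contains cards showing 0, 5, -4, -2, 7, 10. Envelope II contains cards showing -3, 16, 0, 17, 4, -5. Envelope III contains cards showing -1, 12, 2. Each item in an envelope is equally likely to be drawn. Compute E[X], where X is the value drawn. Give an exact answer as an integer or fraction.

71/18

E[X | Envelope I] = (0 + 5 − 4 − 2 + 7 + 10)/6 = 8/3
E[X | Envelope II] = (-3 + 16 + 0 + 17 + 4 − 5)/6 = 29/6
E[X | Envelope III] = (-1 + 12 + 2)/3 = 13/3
E[X] = (1/3)·8/3 + (1/3)·29/6 + (1/3)·13/3 = 71/18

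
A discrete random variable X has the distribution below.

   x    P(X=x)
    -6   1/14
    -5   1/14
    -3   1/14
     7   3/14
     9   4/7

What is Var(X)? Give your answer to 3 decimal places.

29.944

E[X] = (1/14)·(-6) + (1/14)·(-5) + (1/14)·(-3) + (3/14)·7 + (4/7)·9 = 79/14
E[X²] = (1/14)·36 + (1/14)·25 + (1/14)·9 + (3/14)·49 + (4/7)·81 = 865/14
Var(X) = 865/14 − (79/14)² = 5869/196 ≈ 29.944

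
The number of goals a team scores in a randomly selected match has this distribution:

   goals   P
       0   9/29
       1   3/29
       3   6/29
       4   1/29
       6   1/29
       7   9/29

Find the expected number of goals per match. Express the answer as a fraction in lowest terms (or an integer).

94/29

E[X] = (9/29)·0 + (3/29)·1 + (6/29)·3 + (1/29)·4 + (1/29)·6 + (9/29)·7
     = 94/29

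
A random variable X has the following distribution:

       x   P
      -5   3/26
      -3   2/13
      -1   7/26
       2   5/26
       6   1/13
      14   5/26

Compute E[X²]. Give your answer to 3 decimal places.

E[X²] = (3/26)·25 + (2/13)·9 + (7/26)·1 + (5/26)·4 + (1/13)·36 + (5/26)·196
     = 595/13 ≈ 45.769

45.769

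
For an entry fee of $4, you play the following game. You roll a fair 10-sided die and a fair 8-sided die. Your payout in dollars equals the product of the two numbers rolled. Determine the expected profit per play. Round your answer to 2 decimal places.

$20.75

Distribution of the product of the two numbers rolled: 1 w.p. 1/80, 2 w.p. 1/40, 3 w.p. 1/40, 4 w.p. 3/80, 5 w.p. 1/40, 6 w.p. 1/20, …
E[payout] = (1/80)·1 + (1/40)·2 + (1/40)·3 + (3/80)·4 + (1/40)·5 + (1/20)·6 + (1/40)·7 + (1/20)·8 + (1/40)·9 + (3/80)·10 + (1/20)·12 + (1/40)·14 + (1/40)·15 + (3/80)·16 + (3/80)·18 + (3/80)·20 + (1/40)·21 + (1/20)·24 + (1/80)·25 + (1/80)·27 + (1/40)·28 + (3/80)·30 + (1/40)·32 + (1/40)·35 + (1/40)·36 + (3/80)·40 + (1/40)·42 + (1/80)·45 + (1/40)·48 + (1/80)·49 + (1/80)·50 + (1/80)·54 + (1/40)·56 + (1/80)·60 + (1/80)·63 + (1/80)·64 + (1/80)·70 + (1/80)·72 + (1/80)·80 = 99/4
Expected profit = 99/4 − 4 = 83/4 ≈ $20.75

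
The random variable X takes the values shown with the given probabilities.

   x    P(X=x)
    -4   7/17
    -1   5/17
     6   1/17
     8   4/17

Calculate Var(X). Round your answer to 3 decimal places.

E[X] = (7/17)·(-4) + (5/17)·(-1) + (1/17)·6 + (4/17)·8 = 5/17
E[X²] = (7/17)·16 + (5/17)·1 + (1/17)·36 + (4/17)·64 = 409/17
Var(X) = 409/17 − (5/17)² = 6928/289 ≈ 23.972

23.972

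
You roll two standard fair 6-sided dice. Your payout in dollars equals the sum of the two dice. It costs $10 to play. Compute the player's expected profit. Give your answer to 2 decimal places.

Distribution of the sum of the two dice: 2 w.p. 1/36, 3 w.p. 1/18, 4 w.p. 1/12, 5 w.p. 1/9, 6 w.p. 5/36, 7 w.p. 1/6, …
E[payout] = (1/36)·2 + (1/18)·3 + (1/12)·4 + (1/9)·5 + (5/36)·6 + (1/6)·7 + (5/36)·8 + (1/9)·9 + (1/12)·10 + (1/18)·11 + (1/36)·12 = 7
Expected profit = 7 − 10 = -3 ≈ -$3.00

-$3.00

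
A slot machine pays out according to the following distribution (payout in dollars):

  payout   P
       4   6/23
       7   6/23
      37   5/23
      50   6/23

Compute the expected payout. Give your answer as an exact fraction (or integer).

E[X] = (6/23)·4 + (6/23)·7 + (5/23)·37 + (6/23)·50
     = 551/23

551/23 dollars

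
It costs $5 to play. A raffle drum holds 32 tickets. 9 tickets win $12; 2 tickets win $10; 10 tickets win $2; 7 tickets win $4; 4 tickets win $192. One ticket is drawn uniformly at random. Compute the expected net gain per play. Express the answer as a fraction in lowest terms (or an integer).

49/2 dollars

E[payout] = (9/32)·12 + (2/32)·10 + (10/32)·2 + (7/32)·4 + (4/32)·192 = 59/2
Expected profit = 59/2 − 5 = 49/2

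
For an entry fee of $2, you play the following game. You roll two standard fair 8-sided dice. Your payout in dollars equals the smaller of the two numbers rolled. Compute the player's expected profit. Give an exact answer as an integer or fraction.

Distribution of the smaller of the two numbers rolled: 1 w.p. 15/64, 2 w.p. 13/64, 3 w.p. 11/64, 4 w.p. 9/64, 5 w.p. 7/64, 6 w.p. 5/64, …
E[payout] = (15/64)·1 + (13/64)·2 + (11/64)·3 + (9/64)·4 + (7/64)·5 + (5/64)·6 + (3/64)·7 + (1/64)·8 = 51/16
Expected profit = 51/16 − 2 = 19/16

19/16 dollars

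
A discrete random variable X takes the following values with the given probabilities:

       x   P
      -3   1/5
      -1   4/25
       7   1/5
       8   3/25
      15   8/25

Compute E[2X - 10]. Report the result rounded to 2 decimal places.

2.80

E[2x-10] = (1/5)·(-16) + (4/25)·(-12) + (1/5)·4 + (3/25)·6 + (8/25)·20
     = 14/5 ≈ 2.80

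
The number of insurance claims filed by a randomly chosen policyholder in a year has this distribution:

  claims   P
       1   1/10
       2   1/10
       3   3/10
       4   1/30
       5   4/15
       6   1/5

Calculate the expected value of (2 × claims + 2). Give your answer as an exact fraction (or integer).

E[2x+2] = (1/10)·4 + (1/10)·6 + (3/10)·8 + (1/30)·10 + (4/15)·12 + (1/5)·14
     = 146/15

146/15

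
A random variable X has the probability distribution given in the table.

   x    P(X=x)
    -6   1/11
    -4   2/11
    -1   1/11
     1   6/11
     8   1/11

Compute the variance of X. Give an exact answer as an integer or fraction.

1528/121

E[X] = (1/11)·(-6) + (2/11)·(-4) + (1/11)·(-1) + (6/11)·1 + (1/11)·8 = -1/11
E[X²] = (1/11)·36 + (2/11)·16 + (1/11)·1 + (6/11)·1 + (1/11)·64 = 139/11
Var(X) = 139/11 − (-1/11)² = 1528/121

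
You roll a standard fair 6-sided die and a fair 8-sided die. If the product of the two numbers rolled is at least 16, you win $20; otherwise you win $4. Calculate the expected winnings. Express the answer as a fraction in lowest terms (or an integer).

E[payout] = (7/12)·4 + (5/12)·20 = 32/3

32/3 dollars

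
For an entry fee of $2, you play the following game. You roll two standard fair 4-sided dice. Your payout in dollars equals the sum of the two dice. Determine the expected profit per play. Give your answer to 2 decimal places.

Distribution of the sum of the two dice: 2 w.p. 1/16, 3 w.p. 1/8, 4 w.p. 3/16, 5 w.p. 1/4, 6 w.p. 3/16, 7 w.p. 1/8, …
E[payout] = (1/16)·2 + (1/8)·3 + (3/16)·4 + (1/4)·5 + (3/16)·6 + (1/8)·7 + (1/16)·8 = 5
Expected profit = 5 − 2 = 3 ≈ $3.00

$3.00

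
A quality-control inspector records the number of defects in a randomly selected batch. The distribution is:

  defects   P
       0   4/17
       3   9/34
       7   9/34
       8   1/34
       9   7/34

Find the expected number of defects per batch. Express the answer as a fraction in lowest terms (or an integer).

E[X] = (4/17)·0 + (9/34)·3 + (9/34)·7 + (1/34)·8 + (7/34)·9
     = 161/34

161/34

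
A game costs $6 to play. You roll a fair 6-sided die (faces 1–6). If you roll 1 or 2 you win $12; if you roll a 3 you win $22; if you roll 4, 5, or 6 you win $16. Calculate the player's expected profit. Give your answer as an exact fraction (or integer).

E[payout] = (1/3)·12 + (1/2)·16 + (1/6)·22 = 47/3
Expected profit = 47/3 − 6 = 29/3

29/3 dollars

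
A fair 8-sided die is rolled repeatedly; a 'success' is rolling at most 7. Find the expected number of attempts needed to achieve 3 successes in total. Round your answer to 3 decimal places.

By linearity (sum of 3 independent geometric waits), E[trials] = 3/p = 3/(7/8) = 24/7.
≈ 3.429

3.429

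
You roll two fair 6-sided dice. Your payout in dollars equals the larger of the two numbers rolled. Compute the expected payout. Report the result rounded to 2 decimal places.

Distribution of the larger of the two numbers rolled: 1 w.p. 1/36, 2 w.p. 1/12, 3 w.p. 5/36, 4 w.p. 7/36, 5 w.p. 1/4, 6 w.p. 11/36
E[payout] = (1/36)·1 + (1/12)·2 + (5/36)·3 + (7/36)·4 + (1/4)·5 + (11/36)·6 = 161/36
≈ $4.47

$4.47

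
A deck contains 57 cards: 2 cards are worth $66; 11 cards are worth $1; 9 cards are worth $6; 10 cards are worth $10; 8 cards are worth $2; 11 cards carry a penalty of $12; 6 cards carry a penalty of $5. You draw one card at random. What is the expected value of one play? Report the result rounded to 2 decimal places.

$2.65

E[payout] = (2/57)·66 + (11/57)·1 + (9/57)·6 + (10/57)·10 + (8/57)·2 + (11/57)·(-12) + (6/57)·(-5) = 151/57
≈ $2.65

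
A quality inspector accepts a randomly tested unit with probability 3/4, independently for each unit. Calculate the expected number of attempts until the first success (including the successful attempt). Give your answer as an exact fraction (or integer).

For a geometric distribution, E[trials] = 1/p = 1/(3/4) = 4/3.

4/3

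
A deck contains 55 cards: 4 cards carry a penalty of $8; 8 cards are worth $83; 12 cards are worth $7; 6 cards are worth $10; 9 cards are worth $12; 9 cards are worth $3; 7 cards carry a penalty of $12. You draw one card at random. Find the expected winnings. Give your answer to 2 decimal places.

E[payout] = (4/55)·(-8) + (8/55)·83 + (12/55)·7 + (6/55)·10 + (9/55)·12 + (9/55)·3 + (7/55)·(-12) = 827/55
≈ $15.04

$15.04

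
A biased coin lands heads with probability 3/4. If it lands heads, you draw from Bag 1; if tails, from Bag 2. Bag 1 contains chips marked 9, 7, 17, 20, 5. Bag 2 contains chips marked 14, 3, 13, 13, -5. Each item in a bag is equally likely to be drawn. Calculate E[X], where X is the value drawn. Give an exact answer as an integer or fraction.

E[X | Bag 1] = (9 + 7 + 17 + 20 + 5)/5 = 58/5
E[X | Bag 2] = (14 + 3 + 13 + 13 − 5)/5 = 38/5
E[X] = (3/4)·58/5 + (1/4)·38/5 = 53/5

53/5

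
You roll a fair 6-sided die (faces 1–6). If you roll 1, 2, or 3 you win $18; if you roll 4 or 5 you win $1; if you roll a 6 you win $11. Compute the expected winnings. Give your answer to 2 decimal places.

$11.17

E[payout] = (1/3)·1 + (1/6)·11 + (1/2)·18 = 67/6
≈ $11.17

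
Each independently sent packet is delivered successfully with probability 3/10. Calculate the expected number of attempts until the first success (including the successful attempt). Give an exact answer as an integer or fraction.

10/3

For a geometric distribution, E[trials] = 1/p = 1/(3/10) = 10/3.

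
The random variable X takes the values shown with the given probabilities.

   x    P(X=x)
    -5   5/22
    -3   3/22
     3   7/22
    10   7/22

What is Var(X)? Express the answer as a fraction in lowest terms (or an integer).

16881/484

E[X] = (5/22)·(-5) + (3/22)·(-3) + (7/22)·3 + (7/22)·10 = 57/22
E[X²] = (5/22)·25 + (3/22)·9 + (7/22)·9 + (7/22)·100 = 915/22
Var(X) = 915/22 − (57/22)² = 16881/484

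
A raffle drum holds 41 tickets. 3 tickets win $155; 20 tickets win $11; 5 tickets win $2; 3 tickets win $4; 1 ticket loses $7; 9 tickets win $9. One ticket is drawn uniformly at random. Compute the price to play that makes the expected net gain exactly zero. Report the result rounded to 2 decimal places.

E[payout] = (3/41)·155 + (20/41)·11 + (5/41)·2 + (3/41)·4 + (1/41)·(-7) + (9/41)·9 = 781/41
Fair fee = E[payout] = 781/41 ≈ $19.05

$19.05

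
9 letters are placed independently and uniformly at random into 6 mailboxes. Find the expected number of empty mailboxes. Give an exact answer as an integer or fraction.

1953125/1679616

Let Xⱼ=1 if mailbox j is empty. P(Xⱼ=1) = ((6-1)/6)^9 = 1953125/10077696.
By linearity, E[#empty] = 6·1953125/10077696 = 1953125/1679616.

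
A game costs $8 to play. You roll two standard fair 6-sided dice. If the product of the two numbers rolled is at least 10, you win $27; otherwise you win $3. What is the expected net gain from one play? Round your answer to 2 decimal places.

$7.67

E[payout] = (17/36)·3 + (19/36)·27 = 47/3
Expected profit = 47/3 − 8 = 23/3 ≈ $7.67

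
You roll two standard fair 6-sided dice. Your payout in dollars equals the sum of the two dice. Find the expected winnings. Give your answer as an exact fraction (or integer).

$7

Distribution of the sum of the two dice: 2 w.p. 1/36, 3 w.p. 1/18, 4 w.p. 1/12, 5 w.p. 1/9, 6 w.p. 5/36, 7 w.p. 1/6, …
E[payout] = (1/36)·2 + (1/18)·3 + (1/12)·4 + (1/9)·5 + (5/36)·6 + (1/6)·7 + (5/36)·8 + (1/9)·9 + (1/12)·10 + (1/18)·11 + (1/36)·12 = 7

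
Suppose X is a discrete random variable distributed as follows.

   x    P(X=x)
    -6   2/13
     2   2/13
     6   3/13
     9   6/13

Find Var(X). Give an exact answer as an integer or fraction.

E[X] = (2/13)·(-6) + (2/13)·2 + (3/13)·6 + (6/13)·9 = 64/13
E[X²] = (2/13)·36 + (2/13)·4 + (3/13)·36 + (6/13)·81 = 674/13
Var(X) = 674/13 − (64/13)² = 4666/169

4666/169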